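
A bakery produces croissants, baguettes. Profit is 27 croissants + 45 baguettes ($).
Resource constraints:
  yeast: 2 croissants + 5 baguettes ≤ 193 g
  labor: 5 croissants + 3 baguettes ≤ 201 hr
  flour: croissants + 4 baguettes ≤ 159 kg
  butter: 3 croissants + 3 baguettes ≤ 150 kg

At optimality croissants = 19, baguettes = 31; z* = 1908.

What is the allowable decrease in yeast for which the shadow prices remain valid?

Binding constraints: yeast, butter. The basis is B = [[2,5],[3,3]] with det -9.
Per unit decrease in yeast, x* moves by d = (0.3333, -0.3333).
The basis stays optimal until labor becomes binding; allowable decrease = 19.5 g.

19.5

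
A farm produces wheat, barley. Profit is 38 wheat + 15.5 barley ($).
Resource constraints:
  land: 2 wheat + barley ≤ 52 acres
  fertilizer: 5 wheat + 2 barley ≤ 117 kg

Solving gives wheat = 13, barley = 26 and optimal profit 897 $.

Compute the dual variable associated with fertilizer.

7

Both land and fertilizer are binding at x*.
Dual feasibility on the basic columns requires 2·y_land + 5·y_fertilizer = 38, 1·y_land + 2·y_fertilizer = 15.5.
→ y_land = 1.5 and y_fertilizer = 7.
Shadow price of fertilizer = 7.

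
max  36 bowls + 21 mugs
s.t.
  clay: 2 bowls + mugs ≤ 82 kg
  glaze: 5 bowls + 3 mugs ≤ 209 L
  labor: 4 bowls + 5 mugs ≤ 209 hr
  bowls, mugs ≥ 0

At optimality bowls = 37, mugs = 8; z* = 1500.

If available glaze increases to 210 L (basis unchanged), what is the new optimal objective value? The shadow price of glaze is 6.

Δb = 1, so new z* = 1500 + (6)·(1) = 1500 + 6 = 1506.

1506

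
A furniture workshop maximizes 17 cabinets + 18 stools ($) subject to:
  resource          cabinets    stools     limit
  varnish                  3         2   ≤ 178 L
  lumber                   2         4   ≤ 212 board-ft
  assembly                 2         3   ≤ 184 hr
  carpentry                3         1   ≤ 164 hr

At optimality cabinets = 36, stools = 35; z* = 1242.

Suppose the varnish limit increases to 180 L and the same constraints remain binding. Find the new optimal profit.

At the optimum: varnish uses 178 of 178 (binding); lumber uses 212 of 212 (binding); assembly uses 177 of 184 (slack = 7); carpentry uses 143 of 164 (slack = 21).
By complementary slackness, y = 0 for the non-binding constraints.
Dual feasibility on the basic columns requires 3·y_varnish + 2·y_lumber = 17, 2·y_varnish + 4·y_lumber = 18.
This yields shadow prices y_varnish = 4, y_lumber = 2.5.
Δz = y_varnish·Δb = 4 × (2) = 8, so new z* = 1242 + 8 = 1250.

1250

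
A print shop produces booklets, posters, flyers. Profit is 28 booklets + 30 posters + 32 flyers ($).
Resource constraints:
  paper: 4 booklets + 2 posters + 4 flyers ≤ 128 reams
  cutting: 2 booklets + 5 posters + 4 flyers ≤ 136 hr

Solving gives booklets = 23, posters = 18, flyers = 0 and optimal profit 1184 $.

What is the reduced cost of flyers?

At the optimum: paper uses 128 of 128 (binding); cutting uses 136 of 136 (binding).
From A_Bᵀ y = c: 4·y_paper + 2·y_cutting = 28; 2·y_paper + 5·y_cutting = 30.
→ y_paper = 5 and y_cutting = 4.
Reduced cost of flyers: c₃ − yᵀa₃ = 32 − (5·4 + 4·4) = 32 − 36 = -4.

-4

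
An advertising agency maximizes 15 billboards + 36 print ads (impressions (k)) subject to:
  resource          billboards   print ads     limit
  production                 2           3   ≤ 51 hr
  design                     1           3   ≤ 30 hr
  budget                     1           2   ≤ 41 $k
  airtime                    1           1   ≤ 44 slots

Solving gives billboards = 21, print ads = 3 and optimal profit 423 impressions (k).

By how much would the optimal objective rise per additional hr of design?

Check each constraint at x*: production 51/51 (tight); design 30/30 (tight); budget 27/41 (slack 14); airtime 24/44 (slack 20).
Slack constraints have shadow price 0 (complementary slackness).
From A_Bᵀ y = c: 2·y_production + 1·y_design = 15; 3·y_production + 3·y_design = 36.
→ y_production = 3 and y_design = 9.
Shadow price of design = 9.

9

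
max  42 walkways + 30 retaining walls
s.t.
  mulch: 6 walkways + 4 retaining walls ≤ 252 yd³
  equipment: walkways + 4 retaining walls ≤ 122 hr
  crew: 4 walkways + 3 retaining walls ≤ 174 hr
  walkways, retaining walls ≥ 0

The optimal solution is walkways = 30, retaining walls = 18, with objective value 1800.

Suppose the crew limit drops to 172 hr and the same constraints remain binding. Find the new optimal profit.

Check each constraint at x*: mulch 252/252 (tight); equipment 102/122 (slack 20); crew 174/174 (tight).
Since equipment is not tight, its dual is 0.
The binding rows give the dual system: 6·y_mulch + 4·y_crew = 42 and 4·y_mulch + 3·y_crew = 30.
Solving: y_mulch = 3, y_crew = 6.
Δz = y_crew·Δb = 6 × (-2) = -12, so new z* = 1800 − 12 = 1788.

1788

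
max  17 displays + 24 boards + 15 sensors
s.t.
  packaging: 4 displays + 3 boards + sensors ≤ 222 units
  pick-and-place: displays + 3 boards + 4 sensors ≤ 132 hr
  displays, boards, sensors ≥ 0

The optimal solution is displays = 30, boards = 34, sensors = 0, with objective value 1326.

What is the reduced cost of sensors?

-8

Check each constraint at x*: packaging 222/222 (tight); pick-and-place 132/132 (tight).
Dual feasibility on the basic columns requires 4·y_packaging + 1·y_pick-and-place = 17, 3·y_packaging + 3·y_pick-and-place = 24.
This yields shadow prices y_packaging = 3, y_pick-and-place = 5.
Reduced cost of sensors: c₃ − yᵀa₃ = 15 − (3·1 + 5·4) = 15 − 23 = -8.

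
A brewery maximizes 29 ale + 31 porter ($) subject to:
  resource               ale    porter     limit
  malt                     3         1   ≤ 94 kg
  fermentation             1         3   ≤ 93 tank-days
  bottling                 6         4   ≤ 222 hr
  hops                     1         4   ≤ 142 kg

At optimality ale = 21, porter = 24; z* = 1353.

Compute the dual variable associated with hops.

0

Check each constraint at x*: malt 87/94 (slack 7); fermentation 93/93 (tight); bottling 222/222 (tight); hops 117/142 (slack 25).
Since malt, hops are not tight, their duals are 0.
The binding rows give the dual system: 1·y_fermentation + 6·y_bottling = 29 and 3·y_fermentation + 4·y_bottling = 31.
Solving: y_fermentation = 5, y_bottling = 4.
Shadow price of hops = 0.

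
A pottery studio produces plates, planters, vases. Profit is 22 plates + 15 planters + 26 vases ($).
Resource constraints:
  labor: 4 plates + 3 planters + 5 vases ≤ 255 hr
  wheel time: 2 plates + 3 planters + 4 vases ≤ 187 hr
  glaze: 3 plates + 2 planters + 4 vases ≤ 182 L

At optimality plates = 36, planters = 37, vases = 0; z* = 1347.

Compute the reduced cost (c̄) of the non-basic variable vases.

-3

Check each constraint at x*: labor 255/255 (tight); wheel time 183/187 (slack 4); glaze 182/182 (tight).
By complementary slackness, y = 0 for the non-binding constraint.
The binding rows give the dual system: 4·y_labor + 3·y_glaze = 22 and 3·y_labor + 2·y_glaze = 15.
This yields shadow prices y_labor = 1, y_glaze = 6.
Reduced cost of vases: c₃ − yᵀa₃ = 26 − (1·5 + 6·4) = 26 − 29 = -3.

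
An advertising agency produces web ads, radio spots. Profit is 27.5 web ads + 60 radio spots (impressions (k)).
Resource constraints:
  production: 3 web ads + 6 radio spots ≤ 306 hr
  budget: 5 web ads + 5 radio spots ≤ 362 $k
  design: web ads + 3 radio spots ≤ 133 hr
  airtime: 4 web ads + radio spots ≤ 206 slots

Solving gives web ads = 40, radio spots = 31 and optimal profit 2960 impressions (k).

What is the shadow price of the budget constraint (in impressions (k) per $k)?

At the optimum: production uses 306 of 306 (binding); budget uses 355 of 362 (slack = 7); design uses 133 of 133 (binding); airtime uses 191 of 206 (slack = 15).
Since budget, airtime are not tight, their duals are 0.
From A_Bᵀ y = c: 3·y_production + 1·y_design = 27.5; 6·y_production + 3·y_design = 60.
Solving: y_production = 7.5, y_design = 5.
Shadow price of budget = 0.

0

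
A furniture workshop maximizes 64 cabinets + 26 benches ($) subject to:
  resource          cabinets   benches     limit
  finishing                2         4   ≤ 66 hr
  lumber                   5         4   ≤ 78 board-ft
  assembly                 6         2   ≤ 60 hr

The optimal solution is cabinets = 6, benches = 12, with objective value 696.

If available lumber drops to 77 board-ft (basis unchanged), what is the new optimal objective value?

Check each constraint at x*: finishing 60/66 (slack 6); lumber 78/78 (tight); assembly 60/60 (tight).
Since finishing is not tight, its dual is 0.
Dual feasibility on the basic columns requires 5·y_lumber + 6·y_assembly = 64, 4·y_lumber + 2·y_assembly = 26.
This yields shadow prices y_lumber = 2, y_assembly = 9.
Δz = y_lumber·Δb = 2 × (-1) = -2, so new z* = 696 − 2 = 694.

694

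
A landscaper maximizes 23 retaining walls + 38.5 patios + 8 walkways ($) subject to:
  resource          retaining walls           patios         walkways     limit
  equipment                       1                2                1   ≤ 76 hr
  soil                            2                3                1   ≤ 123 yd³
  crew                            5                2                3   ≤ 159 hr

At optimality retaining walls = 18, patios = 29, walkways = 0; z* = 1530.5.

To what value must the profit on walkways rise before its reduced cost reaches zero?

15.5

Check each constraint at x*: equipment 76/76 (tight); soil 123/123 (tight); crew 148/159 (slack 11).
Slack constraints have shadow price 0 (complementary slackness).
The binding rows give the dual system: 1·y_equipment + 2·y_soil = 23 and 2·y_equipment + 3·y_soil = 38.5.
→ y_equipment = 8 and y_soil = 7.5.
walkways enters the basis when its profit ≥ yᵀa₃ = 8·1 + 7.5·1 = 15.5.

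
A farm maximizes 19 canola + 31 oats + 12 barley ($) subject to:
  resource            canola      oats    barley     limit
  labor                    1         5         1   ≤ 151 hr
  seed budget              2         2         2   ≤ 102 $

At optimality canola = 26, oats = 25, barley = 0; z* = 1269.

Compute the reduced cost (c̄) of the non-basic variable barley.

At the optimum: labor uses 151 of 151 (binding); seed budget uses 102 of 102 (binding).
From A_Bᵀ y = c: 1·y_labor + 2·y_seed budget = 19; 5·y_labor + 2·y_seed budget = 31.
Solving: y_labor = 3, y_seed budget = 8.
Reduced cost of barley: c₃ − yᵀa₃ = 12 − (3·1 + 8·2) = 12 − 19 = -7.

-7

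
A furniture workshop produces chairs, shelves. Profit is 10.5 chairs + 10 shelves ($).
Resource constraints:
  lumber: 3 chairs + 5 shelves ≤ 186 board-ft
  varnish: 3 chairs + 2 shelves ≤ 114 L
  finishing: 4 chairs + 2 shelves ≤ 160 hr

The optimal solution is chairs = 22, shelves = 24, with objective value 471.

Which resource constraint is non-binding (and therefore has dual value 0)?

lumber: 186/186 (binding)
varnish: 114/114 (binding)
finishing: 136/160 (slack 24)
By complementary slackness, a constraint with positive slack has shadow price 0 → finishing.

finishing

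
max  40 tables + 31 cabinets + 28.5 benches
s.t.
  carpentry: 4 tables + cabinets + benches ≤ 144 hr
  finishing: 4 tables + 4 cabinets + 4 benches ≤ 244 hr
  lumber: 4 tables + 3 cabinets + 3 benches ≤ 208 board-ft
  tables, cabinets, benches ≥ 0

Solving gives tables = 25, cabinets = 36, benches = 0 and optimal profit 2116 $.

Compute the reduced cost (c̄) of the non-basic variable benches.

-2.5

At the optimum: carpentry uses 136 of 144 (slack = 8); finishing uses 244 of 244 (binding); lumber uses 208 of 208 (binding).
Since carpentry is not tight, its dual is 0.
The binding rows give the dual system: 4·y_finishing + 4·y_lumber = 40 and 4·y_finishing + 3·y_lumber = 31.
→ y_finishing = 1 and y_lumber = 9.
Reduced cost of benches: c₃ − yᵀa₃ = 28.5 − (1·4 + 9·3) = 28.5 − 31 = -2.5.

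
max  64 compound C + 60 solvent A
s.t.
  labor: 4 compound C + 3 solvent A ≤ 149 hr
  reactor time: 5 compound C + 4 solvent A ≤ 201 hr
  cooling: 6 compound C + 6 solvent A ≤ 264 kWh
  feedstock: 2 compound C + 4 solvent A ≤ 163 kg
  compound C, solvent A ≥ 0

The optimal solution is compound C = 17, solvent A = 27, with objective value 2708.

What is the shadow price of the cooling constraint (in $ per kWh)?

At the optimum: labor uses 149 of 149 (binding); reactor time uses 193 of 201 (slack = 8); cooling uses 264 of 264 (binding); feedstock uses 142 of 163 (slack = 21).
Slack constraints have shadow price 0 (complementary slackness).
From A_Bᵀ y = c: 4·y_labor + 6·y_cooling = 64; 3·y_labor + 6·y_cooling = 60.
→ y_labor = 4 and y_cooling = 8.
Shadow price of cooling = 8.

8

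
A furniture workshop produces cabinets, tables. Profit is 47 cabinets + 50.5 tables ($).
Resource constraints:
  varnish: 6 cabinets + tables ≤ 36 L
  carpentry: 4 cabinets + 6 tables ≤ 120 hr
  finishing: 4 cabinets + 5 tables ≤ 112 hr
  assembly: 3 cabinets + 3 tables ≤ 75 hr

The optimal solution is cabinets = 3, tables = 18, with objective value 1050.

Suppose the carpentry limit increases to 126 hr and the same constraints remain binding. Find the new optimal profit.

Check each constraint at x*: varnish 36/36 (tight); carpentry 120/120 (tight); finishing 102/112 (slack 10); assembly 63/75 (slack 12).
Since finishing, assembly are not tight, their duals are 0.
Dual feasibility on the basic columns requires 6·y_varnish + 4·y_carpentry = 47, 1·y_varnish + 6·y_carpentry = 50.5.
Solving: y_varnish = 2.5, y_carpentry = 8.
Δz = y_carpentry·Δb = 8 × (6) = 48, so new z* = 1050 + 48 = 1098.

1098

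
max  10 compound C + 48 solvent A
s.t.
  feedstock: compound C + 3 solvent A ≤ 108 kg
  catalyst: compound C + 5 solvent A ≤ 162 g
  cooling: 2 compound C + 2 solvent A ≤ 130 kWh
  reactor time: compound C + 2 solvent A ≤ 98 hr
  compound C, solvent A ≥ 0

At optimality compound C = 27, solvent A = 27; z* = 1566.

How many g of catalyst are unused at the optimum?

0

catalyst used = 1·27 + 5·27 = 162; slack = 162 − 162 = 0.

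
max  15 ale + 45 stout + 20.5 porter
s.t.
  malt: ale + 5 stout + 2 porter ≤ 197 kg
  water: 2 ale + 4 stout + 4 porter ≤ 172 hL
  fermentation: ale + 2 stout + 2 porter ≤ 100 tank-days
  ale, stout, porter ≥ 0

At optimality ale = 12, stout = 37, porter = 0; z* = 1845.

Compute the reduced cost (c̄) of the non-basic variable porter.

-9.5

Binding: malt and water. Non-binding: fermentation (14 unused).
Slack constraints have shadow price 0 (complementary slackness).
Dual feasibility on the basic columns requires 1·y_malt + 2·y_water = 15, 5·y_malt + 4·y_water = 45.
→ y_malt = 5 and y_water = 5.
Reduced cost of porter: c₃ − yᵀa₃ = 20.5 − (5·2 + 5·4) = 20.5 − 30 = -9.5.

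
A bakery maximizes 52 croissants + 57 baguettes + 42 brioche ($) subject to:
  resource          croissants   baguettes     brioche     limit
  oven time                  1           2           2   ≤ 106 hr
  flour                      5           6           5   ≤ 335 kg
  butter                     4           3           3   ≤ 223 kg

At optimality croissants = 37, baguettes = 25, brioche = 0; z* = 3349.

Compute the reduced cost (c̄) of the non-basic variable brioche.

-7

Check each constraint at x*: oven time 87/106 (slack 19); flour 335/335 (tight); butter 223/223 (tight).
By complementary slackness, y = 0 for the non-binding constraint.
The binding rows give the dual system: 5·y_flour + 4·y_butter = 52 and 6·y_flour + 3·y_butter = 57.
Solving: y_flour = 8, y_butter = 3.
Reduced cost of brioche: c₃ − yᵀa₃ = 42 − (8·5 + 3·3) = 42 − 49 = -7.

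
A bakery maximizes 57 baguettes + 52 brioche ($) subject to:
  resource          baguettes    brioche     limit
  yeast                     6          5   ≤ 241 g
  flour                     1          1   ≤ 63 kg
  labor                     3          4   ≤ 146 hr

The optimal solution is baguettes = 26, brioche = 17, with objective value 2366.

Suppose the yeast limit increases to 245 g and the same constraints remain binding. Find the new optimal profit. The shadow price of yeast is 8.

2398

Δb = 4, so new z* = 2366 + (8)·(4) = 2366 + 32 = 2398.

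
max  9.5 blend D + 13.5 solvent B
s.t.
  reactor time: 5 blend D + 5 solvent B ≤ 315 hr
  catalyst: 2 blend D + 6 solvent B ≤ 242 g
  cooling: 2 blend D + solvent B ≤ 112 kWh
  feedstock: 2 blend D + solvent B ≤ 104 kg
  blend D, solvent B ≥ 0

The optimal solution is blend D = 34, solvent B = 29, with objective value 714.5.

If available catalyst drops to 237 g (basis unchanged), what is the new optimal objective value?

709.5

Binding: reactor time and catalyst. Non-binding: cooling (15 unused), feedstock (7 unused).
By complementary slackness, y = 0 for the non-binding constraints.
The binding rows give the dual system: 5·y_reactor time + 2·y_catalyst = 9.5 and 5·y_reactor time + 6·y_catalyst = 13.5.
This yields shadow prices y_reactor time = 1.5, y_catalyst = 1.
Δz = y_catalyst·Δb = 1 × (-5) = -5, so new z* = 714.5 − 5 = 709.5.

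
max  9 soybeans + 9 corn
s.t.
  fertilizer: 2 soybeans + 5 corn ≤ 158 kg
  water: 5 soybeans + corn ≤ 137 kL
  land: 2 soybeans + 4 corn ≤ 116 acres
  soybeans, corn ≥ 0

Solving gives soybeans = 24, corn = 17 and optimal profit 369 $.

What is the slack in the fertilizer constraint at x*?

25

fertilizer used = 2·24 + 5·17 = 133; slack = 158 − 133 = 25.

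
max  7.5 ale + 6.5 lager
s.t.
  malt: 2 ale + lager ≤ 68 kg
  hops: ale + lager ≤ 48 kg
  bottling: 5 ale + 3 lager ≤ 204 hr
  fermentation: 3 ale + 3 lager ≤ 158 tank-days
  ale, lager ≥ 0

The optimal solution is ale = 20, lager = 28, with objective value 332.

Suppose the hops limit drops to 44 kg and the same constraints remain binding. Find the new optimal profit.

At the optimum: malt uses 68 of 68 (binding); hops uses 48 of 48 (binding); bottling uses 184 of 204 (slack = 20); fermentation uses 144 of 158 (slack = 14).
Since bottling, fermentation are not tight, their duals are 0.
The binding rows give the dual system: 2·y_malt + 1·y_hops = 7.5 and 1·y_malt + 1·y_hops = 6.5.
→ y_malt = 1 and y_hops = 5.5.
Δz = y_hops·Δb = 5.5 × (-4) = -22, so new z* = 332 − 22 = 310.

310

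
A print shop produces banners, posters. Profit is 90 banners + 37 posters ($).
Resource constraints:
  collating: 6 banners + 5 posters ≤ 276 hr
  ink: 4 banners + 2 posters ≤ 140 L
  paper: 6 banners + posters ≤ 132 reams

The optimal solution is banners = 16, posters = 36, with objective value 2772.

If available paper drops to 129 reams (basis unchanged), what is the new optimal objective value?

2743.5

At the optimum: collating uses 276 of 276 (binding); ink uses 136 of 140 (slack = 4); paper uses 132 of 132 (binding).
Slack constraints have shadow price 0 (complementary slackness).
Dual feasibility on the basic columns requires 6·y_collating + 6·y_paper = 90, 5·y_collating + 1·y_paper = 37.
→ y_collating = 5.5 and y_paper = 9.5.
Δz = y_paper·Δb = 9.5 × (-3) = -28.5, so new z* = 2772 − 28.5 = 2743.5.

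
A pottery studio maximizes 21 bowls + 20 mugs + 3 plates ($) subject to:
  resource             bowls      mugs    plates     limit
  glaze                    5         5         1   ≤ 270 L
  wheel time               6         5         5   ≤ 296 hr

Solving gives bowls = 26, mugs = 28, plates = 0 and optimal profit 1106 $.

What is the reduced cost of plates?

-5

Check each constraint at x*: glaze 270/270 (tight); wheel time 296/296 (tight).
From A_Bᵀ y = c: 5·y_glaze + 6·y_wheel time = 21; 5·y_glaze + 5·y_wheel time = 20.
Solving: y_glaze = 3, y_wheel time = 1.
Reduced cost of plates: c₃ − yᵀa₃ = 3 − (3·1 + 1·5) = 3 − 8 = -5.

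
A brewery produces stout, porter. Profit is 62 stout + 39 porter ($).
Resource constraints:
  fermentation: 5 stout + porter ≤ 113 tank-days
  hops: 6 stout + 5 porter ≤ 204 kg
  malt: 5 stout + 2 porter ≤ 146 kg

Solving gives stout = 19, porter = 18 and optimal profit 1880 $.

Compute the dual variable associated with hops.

7

At the optimum: fermentation uses 113 of 113 (binding); hops uses 204 of 204 (binding); malt uses 131 of 146 (slack = 15).
Since malt is not tight, its dual is 0.
From A_Bᵀ y = c: 5·y_fermentation + 6·y_hops = 62; 1·y_fermentation + 5·y_hops = 39.
→ y_fermentation = 4 and y_hops = 7.
Shadow price of hops = 7.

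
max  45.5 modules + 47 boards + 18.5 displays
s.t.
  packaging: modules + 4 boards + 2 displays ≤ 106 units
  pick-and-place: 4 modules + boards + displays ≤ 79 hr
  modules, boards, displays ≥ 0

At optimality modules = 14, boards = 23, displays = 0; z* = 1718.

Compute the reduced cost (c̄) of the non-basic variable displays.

-9.5

Both packaging and pick-and-place are binding at x*.
Dual feasibility on the basic columns requires 1·y_packaging + 4·y_pick-and-place = 45.5, 4·y_packaging + 1·y_pick-and-place = 47.
This yields shadow prices y_packaging = 9.5, y_pick-and-place = 9.
Reduced cost of displays: c₃ − yᵀa₃ = 18.5 − (9.5·2 + 9·1) = 18.5 − 28 = -9.5.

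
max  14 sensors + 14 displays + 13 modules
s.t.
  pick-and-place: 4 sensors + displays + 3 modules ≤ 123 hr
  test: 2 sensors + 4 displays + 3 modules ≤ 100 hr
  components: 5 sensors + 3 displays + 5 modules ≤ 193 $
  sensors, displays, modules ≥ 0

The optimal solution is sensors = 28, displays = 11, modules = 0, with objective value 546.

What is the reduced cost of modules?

-2

At the optimum: pick-and-place uses 123 of 123 (binding); test uses 100 of 100 (binding); components uses 173 of 193 (slack = 20).
By complementary slackness, y = 0 for the non-binding constraint.
From A_Bᵀ y = c: 4·y_pick-and-place + 2·y_test = 14; 1·y_pick-and-place + 4·y_test = 14.
→ y_pick-and-place = 2 and y_test = 3.
Reduced cost of modules: c₃ − yᵀa₃ = 13 − (2·3 + 3·3) = 13 − 15 = -2.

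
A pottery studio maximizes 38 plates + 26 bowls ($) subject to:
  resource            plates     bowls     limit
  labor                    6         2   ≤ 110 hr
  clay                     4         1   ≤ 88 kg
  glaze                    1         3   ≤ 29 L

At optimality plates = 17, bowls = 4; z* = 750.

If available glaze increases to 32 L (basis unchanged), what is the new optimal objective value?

Check each constraint at x*: labor 110/110 (tight); clay 72/88 (slack 16); glaze 29/29 (tight).
Slack constraints have shadow price 0 (complementary slackness).
The binding rows give the dual system: 6·y_labor + 1·y_glaze = 38 and 2·y_labor + 3·y_glaze = 26.
Solving: y_labor = 5.5, y_glaze = 5.
Δz = y_glaze·Δb = 5 × (3) = 15, so new z* = 750 + 15 = 765.

765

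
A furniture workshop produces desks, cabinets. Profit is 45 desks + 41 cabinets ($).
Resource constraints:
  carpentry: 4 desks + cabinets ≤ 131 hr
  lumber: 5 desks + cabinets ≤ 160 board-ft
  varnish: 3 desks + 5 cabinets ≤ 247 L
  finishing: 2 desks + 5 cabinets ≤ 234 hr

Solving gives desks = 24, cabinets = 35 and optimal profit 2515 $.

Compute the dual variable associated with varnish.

7

At the optimum: carpentry uses 131 of 131 (binding); lumber uses 155 of 160 (slack = 5); varnish uses 247 of 247 (binding); finishing uses 223 of 234 (slack = 11).
Since lumber, finishing are not tight, their duals are 0.
From A_Bᵀ y = c: 4·y_carpentry + 3·y_varnish = 45; 1·y_carpentry + 5·y_varnish = 41.
→ y_carpentry = 6 and y_varnish = 7.
Shadow price of varnish = 7.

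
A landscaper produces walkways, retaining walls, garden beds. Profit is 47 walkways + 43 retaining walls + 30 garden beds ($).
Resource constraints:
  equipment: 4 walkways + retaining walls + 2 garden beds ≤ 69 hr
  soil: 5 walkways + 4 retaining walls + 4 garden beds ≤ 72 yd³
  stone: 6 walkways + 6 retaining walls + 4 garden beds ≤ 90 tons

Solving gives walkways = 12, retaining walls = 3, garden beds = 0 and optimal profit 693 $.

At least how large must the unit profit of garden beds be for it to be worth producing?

34

Check each constraint at x*: equipment 51/69 (slack 18); soil 72/72 (tight); stone 90/90 (tight).
Since equipment is not tight, its dual is 0.
Dual feasibility on the basic columns requires 5·y_soil + 6·y_stone = 47, 4·y_soil + 6·y_stone = 43.
Solving: y_soil = 4, y_stone = 4.5.
garden beds enters the basis when its profit ≥ yᵀa₃ = 4·4 + 4.5·4 = 34.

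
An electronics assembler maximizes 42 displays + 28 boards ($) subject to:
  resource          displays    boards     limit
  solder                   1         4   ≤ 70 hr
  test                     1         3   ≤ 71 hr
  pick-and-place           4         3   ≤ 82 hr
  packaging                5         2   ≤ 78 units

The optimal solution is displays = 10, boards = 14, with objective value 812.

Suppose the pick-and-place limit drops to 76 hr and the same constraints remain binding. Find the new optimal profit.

764

At the optimum: solder uses 66 of 70 (slack = 4); test uses 52 of 71 (slack = 19); pick-and-place uses 82 of 82 (binding); packaging uses 78 of 78 (binding).
By complementary slackness, y = 0 for the non-binding constraints.
Dual feasibility on the basic columns requires 4·y_pick-and-place + 5·y_packaging = 42, 3·y_pick-and-place + 2·y_packaging = 28.
→ y_pick-and-place = 8 and y_packaging = 2.
Δz = y_pick-and-place·Δb = 8 × (-6) = -48, so new z* = 812 − 48 = 764.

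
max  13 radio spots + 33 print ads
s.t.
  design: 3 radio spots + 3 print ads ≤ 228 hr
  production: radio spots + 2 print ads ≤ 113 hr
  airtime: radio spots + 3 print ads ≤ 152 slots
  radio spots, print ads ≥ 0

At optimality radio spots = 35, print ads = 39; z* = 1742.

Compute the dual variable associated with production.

Binding: production and airtime. Non-binding: design (6 unused).
By complementary slackness, y = 0 for the non-binding constraint.
The binding rows give the dual system: 1·y_production + 1·y_airtime = 13 and 2·y_production + 3·y_airtime = 33.
Solving: y_production = 6, y_airtime = 7.
Shadow price of production = 6.

6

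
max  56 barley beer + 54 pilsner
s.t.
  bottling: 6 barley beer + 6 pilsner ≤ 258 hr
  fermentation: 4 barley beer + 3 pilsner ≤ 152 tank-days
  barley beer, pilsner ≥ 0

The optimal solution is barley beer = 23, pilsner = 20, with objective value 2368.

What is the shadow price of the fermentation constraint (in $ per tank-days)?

2

Check each constraint at x*: bottling 258/258 (tight); fermentation 152/152 (tight).
Dual feasibility on the basic columns requires 6·y_bottling + 4·y_fermentation = 56, 6·y_bottling + 3·y_fermentation = 54.
This yields shadow prices y_bottling = 8, y_fermentation = 2.
Shadow price of fermentation = 2.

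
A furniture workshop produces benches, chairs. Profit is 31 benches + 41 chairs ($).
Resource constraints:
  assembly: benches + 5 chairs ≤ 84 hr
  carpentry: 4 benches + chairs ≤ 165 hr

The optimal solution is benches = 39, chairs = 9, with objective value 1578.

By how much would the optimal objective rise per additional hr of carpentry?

Check each constraint at x*: assembly 84/84 (tight); carpentry 165/165 (tight).
The binding rows give the dual system: 1·y_assembly + 4·y_carpentry = 31 and 5·y_assembly + 1·y_carpentry = 41.
→ y_assembly = 7 and y_carpentry = 6.
Shadow price of carpentry = 6.

6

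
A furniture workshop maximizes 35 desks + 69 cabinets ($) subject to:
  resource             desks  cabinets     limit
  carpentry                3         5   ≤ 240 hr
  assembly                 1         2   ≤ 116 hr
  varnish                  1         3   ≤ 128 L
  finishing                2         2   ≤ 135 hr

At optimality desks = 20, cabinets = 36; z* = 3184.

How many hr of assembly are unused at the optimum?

assembly used = 1·20 + 2·36 = 92; slack = 116 − 92 = 24.

24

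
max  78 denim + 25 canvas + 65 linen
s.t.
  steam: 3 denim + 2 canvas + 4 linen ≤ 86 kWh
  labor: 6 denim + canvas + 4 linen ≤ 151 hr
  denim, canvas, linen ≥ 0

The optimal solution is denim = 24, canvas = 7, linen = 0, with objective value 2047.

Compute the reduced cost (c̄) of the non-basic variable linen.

-3

Both steam and labor are binding at x*.
The binding rows give the dual system: 3·y_steam + 6·y_labor = 78 and 2·y_steam + 1·y_labor = 25.
Solving: y_steam = 8, y_labor = 9.
Reduced cost of linen: c₃ − yᵀa₃ = 65 − (8·4 + 9·4) = 65 − 68 = -3.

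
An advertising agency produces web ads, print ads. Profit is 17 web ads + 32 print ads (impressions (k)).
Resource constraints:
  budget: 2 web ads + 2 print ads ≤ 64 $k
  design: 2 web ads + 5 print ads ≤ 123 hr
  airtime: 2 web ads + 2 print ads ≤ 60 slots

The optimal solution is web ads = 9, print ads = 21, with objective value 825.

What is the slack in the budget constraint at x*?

4

budget used = 2·9 + 2·21 = 60; slack = 64 − 60 = 4.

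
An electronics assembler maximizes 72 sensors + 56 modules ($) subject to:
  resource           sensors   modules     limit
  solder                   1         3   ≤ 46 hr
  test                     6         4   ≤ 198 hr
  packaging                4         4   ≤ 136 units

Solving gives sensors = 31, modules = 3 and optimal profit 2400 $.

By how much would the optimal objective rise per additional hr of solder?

0

At the optimum: solder uses 40 of 46 (slack = 6); test uses 198 of 198 (binding); packaging uses 136 of 136 (binding).
Slack constraints have shadow price 0 (complementary slackness).
From A_Bᵀ y = c: 6·y_test + 4·y_packaging = 72; 4·y_test + 4·y_packaging = 56.
Solving: y_test = 8, y_packaging = 6.
Shadow price of solder = 0.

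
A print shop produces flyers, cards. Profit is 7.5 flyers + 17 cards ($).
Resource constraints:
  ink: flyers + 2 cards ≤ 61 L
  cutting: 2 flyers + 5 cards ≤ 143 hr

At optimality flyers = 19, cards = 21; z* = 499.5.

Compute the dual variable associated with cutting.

Both ink and cutting are binding at x*.
Dual feasibility on the basic columns requires 1·y_ink + 2·y_cutting = 7.5, 2·y_ink + 5·y_cutting = 17.
Solving: y_ink = 3.5, y_cutting = 2.
Shadow price of cutting = 2.

2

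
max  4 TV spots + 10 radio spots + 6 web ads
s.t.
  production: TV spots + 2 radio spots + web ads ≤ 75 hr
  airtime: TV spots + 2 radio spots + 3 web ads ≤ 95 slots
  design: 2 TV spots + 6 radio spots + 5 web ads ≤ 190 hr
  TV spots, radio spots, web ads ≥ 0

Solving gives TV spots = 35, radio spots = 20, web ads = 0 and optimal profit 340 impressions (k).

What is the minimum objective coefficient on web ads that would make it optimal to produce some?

At the optimum: production uses 75 of 75 (binding); airtime uses 75 of 95 (slack = 20); design uses 190 of 190 (binding).
Since airtime is not tight, its dual is 0.
Dual feasibility on the basic columns requires 1·y_production + 2·y_design = 4, 2·y_production + 6·y_design = 10.
This yields shadow prices y_production = 2, y_design = 1.
web ads enters the basis when its profit ≥ yᵀa₃ = 2·1 + 1·5 = 7.

7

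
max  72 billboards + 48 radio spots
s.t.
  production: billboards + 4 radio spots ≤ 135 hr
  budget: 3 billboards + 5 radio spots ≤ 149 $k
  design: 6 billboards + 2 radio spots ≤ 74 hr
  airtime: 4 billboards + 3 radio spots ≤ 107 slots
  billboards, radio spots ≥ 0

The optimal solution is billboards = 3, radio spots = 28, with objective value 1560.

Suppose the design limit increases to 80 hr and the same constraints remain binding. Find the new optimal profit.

1614

At the optimum: production uses 115 of 135 (slack = 20); budget uses 149 of 149 (binding); design uses 74 of 74 (binding); airtime uses 96 of 107 (slack = 11).
Since production, airtime are not tight, their duals are 0.
The binding rows give the dual system: 3·y_budget + 6·y_design = 72 and 5·y_budget + 2·y_design = 48.
→ y_budget = 6 and y_design = 9.
Δz = y_design·Δb = 9 × (6) = 54, so new z* = 1560 + 54 = 1614.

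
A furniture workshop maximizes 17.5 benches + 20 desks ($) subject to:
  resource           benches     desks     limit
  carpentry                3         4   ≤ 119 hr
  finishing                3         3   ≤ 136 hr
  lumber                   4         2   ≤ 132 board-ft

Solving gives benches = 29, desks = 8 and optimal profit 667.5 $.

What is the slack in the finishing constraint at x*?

finishing used = 3·29 + 3·8 = 111; slack = 136 − 111 = 25.

25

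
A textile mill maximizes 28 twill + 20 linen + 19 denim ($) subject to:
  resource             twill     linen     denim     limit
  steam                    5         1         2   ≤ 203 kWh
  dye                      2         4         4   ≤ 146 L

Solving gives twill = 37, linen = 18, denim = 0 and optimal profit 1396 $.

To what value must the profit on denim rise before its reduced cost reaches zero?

24

At the optimum: steam uses 203 of 203 (binding); dye uses 146 of 146 (binding).
Dual feasibility on the basic columns requires 5·y_steam + 2·y_dye = 28, 1·y_steam + 4·y_dye = 20.
This yields shadow prices y_steam = 4, y_dye = 4.
denim enters the basis when its profit ≥ yᵀa₃ = 4·2 + 4·4 = 24.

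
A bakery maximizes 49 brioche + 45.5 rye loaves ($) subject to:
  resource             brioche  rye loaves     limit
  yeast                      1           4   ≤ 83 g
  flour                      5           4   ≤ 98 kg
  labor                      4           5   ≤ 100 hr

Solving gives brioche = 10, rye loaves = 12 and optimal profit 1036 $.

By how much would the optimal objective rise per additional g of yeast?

0

Check each constraint at x*: yeast 58/83 (slack 25); flour 98/98 (tight); labor 100/100 (tight).
Since yeast is not tight, its dual is 0.
From A_Bᵀ y = c: 5·y_flour + 4·y_labor = 49; 4·y_flour + 5·y_labor = 45.5.
→ y_flour = 7 and y_labor = 3.5.
Shadow price of yeast = 0.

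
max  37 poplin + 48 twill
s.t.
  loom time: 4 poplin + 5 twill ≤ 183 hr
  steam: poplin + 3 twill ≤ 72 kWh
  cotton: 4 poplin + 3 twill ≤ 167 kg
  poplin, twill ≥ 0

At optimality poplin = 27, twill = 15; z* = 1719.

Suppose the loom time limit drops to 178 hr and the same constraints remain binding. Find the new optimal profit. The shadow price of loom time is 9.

Δb = -5, so new z* = 1719 + (9)·(-5) = 1719 − 45 = 1674.

1674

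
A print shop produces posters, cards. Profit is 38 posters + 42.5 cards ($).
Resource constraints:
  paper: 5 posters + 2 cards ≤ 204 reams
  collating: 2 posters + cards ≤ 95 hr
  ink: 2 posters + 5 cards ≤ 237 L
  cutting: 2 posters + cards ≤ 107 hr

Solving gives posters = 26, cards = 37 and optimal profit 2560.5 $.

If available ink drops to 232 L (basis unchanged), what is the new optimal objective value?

2528

At the optimum: paper uses 204 of 204 (binding); collating uses 89 of 95 (slack = 6); ink uses 237 of 237 (binding); cutting uses 89 of 107 (slack = 18).
Slack constraints have shadow price 0 (complementary slackness).
From A_Bᵀ y = c: 5·y_paper + 2·y_ink = 38; 2·y_paper + 5·y_ink = 42.5.
Solving: y_paper = 5, y_ink = 6.5.
Δz = y_ink·Δb = 6.5 × (-5) = -32.5, so new z* = 2560.5 − 32.5 = 2528.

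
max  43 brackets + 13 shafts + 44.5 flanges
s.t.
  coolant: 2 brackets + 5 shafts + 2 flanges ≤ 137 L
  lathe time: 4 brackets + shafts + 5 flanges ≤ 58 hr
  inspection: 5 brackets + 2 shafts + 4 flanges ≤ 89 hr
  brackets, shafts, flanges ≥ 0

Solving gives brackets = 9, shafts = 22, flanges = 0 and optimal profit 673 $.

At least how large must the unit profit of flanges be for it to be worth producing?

At the optimum: coolant uses 128 of 137 (slack = 9); lathe time uses 58 of 58 (binding); inspection uses 89 of 89 (binding).
By complementary slackness, y = 0 for the non-binding constraint.
Dual feasibility on the basic columns requires 4·y_lathe time + 5·y_inspection = 43, 1·y_lathe time + 2·y_inspection = 13.
→ y_lathe time = 7 and y_inspection = 3.
flanges enters the basis when its profit ≥ yᵀa₃ = 7·5 + 3·4 = 47.

47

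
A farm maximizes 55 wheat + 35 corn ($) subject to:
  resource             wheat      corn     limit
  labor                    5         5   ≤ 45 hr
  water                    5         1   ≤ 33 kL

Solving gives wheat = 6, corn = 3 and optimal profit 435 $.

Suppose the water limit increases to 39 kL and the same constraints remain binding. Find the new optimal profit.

At the optimum: labor uses 45 of 45 (binding); water uses 33 of 33 (binding).
From A_Bᵀ y = c: 5·y_labor + 5·y_water = 55; 5·y_labor + 1·y_water = 35.
Solving: y_labor = 6, y_water = 5.
Δz = y_water·Δb = 5 × (6) = 30, so new z* = 435 + 30 = 465.

465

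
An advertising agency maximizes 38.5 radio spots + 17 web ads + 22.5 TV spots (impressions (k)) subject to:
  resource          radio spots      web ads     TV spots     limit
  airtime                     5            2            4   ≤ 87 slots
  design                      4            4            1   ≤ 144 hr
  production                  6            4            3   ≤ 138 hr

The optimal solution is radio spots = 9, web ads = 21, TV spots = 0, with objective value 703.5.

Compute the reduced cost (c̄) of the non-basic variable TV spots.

Check each constraint at x*: airtime 87/87 (tight); design 120/144 (slack 24); production 138/138 (tight).
Since design is not tight, its dual is 0.
Dual feasibility on the basic columns requires 5·y_airtime + 6·y_production = 38.5, 2·y_airtime + 4·y_production = 17.
→ y_airtime = 6.5 and y_production = 1.
Reduced cost of TV spots: c₃ − yᵀa₃ = 22.5 − (6.5·4 + 1·3) = 22.5 − 29 = -6.5.

-6.5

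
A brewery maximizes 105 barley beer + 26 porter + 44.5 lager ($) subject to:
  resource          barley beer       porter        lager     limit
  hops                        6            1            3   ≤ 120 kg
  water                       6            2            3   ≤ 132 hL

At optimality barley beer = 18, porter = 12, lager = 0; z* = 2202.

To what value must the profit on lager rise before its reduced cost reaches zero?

52.5

Both hops and water are binding at x*.
From A_Bᵀ y = c: 6·y_hops + 6·y_water = 105; 1·y_hops + 2·y_water = 26.
This yields shadow prices y_hops = 9, y_water = 8.5.
lager enters the basis when its profit ≥ yᵀa₃ = 9·3 + 8.5·3 = 52.5.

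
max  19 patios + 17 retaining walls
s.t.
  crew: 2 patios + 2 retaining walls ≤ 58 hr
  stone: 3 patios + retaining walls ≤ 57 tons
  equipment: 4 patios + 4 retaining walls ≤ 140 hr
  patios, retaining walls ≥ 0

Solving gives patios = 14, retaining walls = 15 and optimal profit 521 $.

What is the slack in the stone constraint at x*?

0

stone used = 3·14 + 1·15 = 57; slack = 57 − 57 = 0.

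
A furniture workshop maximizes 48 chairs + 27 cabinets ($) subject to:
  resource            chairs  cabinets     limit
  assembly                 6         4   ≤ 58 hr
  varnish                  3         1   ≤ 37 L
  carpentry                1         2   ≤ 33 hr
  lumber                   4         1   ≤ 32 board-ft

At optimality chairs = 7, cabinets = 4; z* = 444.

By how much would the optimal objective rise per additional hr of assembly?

At the optimum: assembly uses 58 of 58 (binding); varnish uses 25 of 37 (slack = 12); carpentry uses 15 of 33 (slack = 18); lumber uses 32 of 32 (binding).
Slack constraints have shadow price 0 (complementary slackness).
Dual feasibility on the basic columns requires 6·y_assembly + 4·y_lumber = 48, 4·y_assembly + 1·y_lumber = 27.
This yields shadow prices y_assembly = 6, y_lumber = 3.
Shadow price of assembly = 6.

6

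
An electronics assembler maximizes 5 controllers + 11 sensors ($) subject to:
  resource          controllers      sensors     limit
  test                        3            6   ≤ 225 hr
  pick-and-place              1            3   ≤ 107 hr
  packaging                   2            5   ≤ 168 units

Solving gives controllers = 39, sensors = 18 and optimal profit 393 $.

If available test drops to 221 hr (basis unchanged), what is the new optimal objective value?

Binding: test and packaging. Non-binding: pick-and-place (14 unused).
Slack constraints have shadow price 0 (complementary slackness).
From A_Bᵀ y = c: 3·y_test + 2·y_packaging = 5; 6·y_test + 5·y_packaging = 11.
→ y_test = 1 and y_packaging = 1.
Δz = y_test·Δb = 1 × (-4) = -4, so new z* = 393 − 4 = 389.

389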